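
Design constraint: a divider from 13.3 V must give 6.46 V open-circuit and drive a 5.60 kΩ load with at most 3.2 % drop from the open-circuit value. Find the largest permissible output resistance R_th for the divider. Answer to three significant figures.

R_th ≤ 185 Ω

Loading drop = R_th/(R_th + R_L) ≤ 0.0320, so R_th ≤ R_L · ε/(1−ε) = 5.60 kΩ × 0.0320/0.9680 = 185 Ω.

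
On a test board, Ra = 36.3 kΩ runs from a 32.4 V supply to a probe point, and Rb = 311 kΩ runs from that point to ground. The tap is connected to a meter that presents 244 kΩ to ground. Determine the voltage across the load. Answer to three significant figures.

V_out ≈ 25.6 V

The load sits in parallel with Rb: Rb‖R_L = (311 × 244) / (311 + 244) = 136.7 kΩ.
V_out = 32.4 × 136.7 / (36.3 + 136.7) = 32.4 × 136.7/173.0 = 25.6 V.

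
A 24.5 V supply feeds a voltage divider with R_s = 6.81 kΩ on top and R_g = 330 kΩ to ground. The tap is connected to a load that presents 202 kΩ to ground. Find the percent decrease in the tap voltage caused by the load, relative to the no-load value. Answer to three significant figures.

The divider's output (Thévenin) resistance is R_s‖R_g = 6.672 kΩ.
Fractional drop under load = R_th/(R_th + R_L) = 6.672 / (6.672 + 202) = 0.03198.
So the output falls by 3.20 %.

3.20 %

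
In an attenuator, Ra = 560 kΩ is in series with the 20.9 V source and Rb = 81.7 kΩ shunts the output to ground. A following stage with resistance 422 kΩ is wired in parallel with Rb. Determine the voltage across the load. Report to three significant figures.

V_out ≈ 2.28 V

The load sits in parallel with Rb: Rb‖R_L = (81.7 × 422) / (81.7 + 422) = 68.45 kΩ.
V_out = 20.9 × 68.45 / (560 + 68.45) = 20.9 × 68.45/628.4 = 2.28 V.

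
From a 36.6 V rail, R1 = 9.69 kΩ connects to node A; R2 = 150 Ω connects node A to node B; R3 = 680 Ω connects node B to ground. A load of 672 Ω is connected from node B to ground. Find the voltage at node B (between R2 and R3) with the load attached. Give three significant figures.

V ≈ 1.22 V

At node B, R3 is in parallel with the load: R3‖R_L = 338.0 Ω.
Below node A the resistance is R2 + (R3‖R_L) = 488.0 Ω, so V_A = 36.6 × 488.0/10180 = 1.755 V.
Then V_B = V_A × (R3‖R_L)/(R2 + R3‖R_L) = 1.755 × 338.0/488.0 = 1.22 V.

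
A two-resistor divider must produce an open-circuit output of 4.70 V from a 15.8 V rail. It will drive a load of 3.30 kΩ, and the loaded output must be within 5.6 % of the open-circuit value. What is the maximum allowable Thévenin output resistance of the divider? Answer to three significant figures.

Loading drop = R_th/(R_th + R_L) ≤ 0.0560, so R_th ≤ R_L · ε/(1−ε) = 3.30 kΩ × 0.0560/0.9440 = 196 Ω.
(Any R1, R2 with R2/(R1+R2) = 0.297 and R1‖R2 ≤ 196 Ω will meet the spec.)

R_th ≤ 196 Ω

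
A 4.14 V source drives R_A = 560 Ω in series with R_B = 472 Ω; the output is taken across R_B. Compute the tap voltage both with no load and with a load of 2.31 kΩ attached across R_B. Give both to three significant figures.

Open-circuit: V = 4.14 × 472/(560 + 472) = 1.89 V.
With the load, R_B becomes R_B‖R_L = 391.9 Ω, so V = 4.14 × 391.9/951.9 = 1.70 V.

Unloaded: 1.89 V; loaded: 1.70 V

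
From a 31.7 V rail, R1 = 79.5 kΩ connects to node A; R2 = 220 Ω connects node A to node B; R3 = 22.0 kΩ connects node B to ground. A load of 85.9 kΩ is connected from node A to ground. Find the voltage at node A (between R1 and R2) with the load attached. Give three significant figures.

V ≈ 5.76 V

Below node A the series string R2+R3 = 22220 Ω sits in parallel with the 85900 Ω load: 17650 Ω.
V_A = 31.7 × 17650/(79500 + 17650) = 5.76 V.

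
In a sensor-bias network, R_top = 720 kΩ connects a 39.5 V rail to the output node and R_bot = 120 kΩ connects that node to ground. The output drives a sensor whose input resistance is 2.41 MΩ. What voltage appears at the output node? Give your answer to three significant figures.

The load sits in parallel with R_bot: R_bot‖R_L = (120 × 2410) / (120 + 2410) = 114.3 kΩ.
V_out = 39.5 × 114.3 / (720 + 114.3) = 39.5 × 114.3/834.3 = 5.41 V.
(Unloaded it would have been 5.64 V.)

V_out ≈ 5.41 V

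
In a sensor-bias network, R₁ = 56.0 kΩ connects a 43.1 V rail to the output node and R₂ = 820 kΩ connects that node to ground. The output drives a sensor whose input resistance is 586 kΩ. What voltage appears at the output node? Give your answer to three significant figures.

V_out ≈ 37.0 V

The load sits in parallel with R₂: R₂‖R_L = (820 × 586) / (820 + 586) = 341.8 kΩ.
V_out = 43.1 × 341.8 / (56.0 + 341.8) = 43.1 × 341.8/397.8 = 37.0 V.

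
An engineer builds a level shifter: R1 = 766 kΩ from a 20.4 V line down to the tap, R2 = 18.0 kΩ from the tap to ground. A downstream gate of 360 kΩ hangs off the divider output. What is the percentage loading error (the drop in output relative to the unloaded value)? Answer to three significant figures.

The divider's output (Thévenin) resistance is R1‖R2 = 17.59 kΩ.
Fractional drop under load = R_th/(R_th + R_L) = 17.59 / (17.59 + 360) = 0.04658.
So the output falls by 4.66 %.

4.66 %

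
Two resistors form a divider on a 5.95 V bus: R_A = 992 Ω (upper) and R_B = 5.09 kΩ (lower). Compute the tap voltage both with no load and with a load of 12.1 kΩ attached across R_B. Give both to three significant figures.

Unloaded: 4.98 V; loaded: 4.66 V

Open-circuit: V = 5.95 × 5090/(992 + 5090) = 4.98 V.
With the load, R_B becomes R_B‖R_L = 3583 Ω, so V = 5.95 × 3583/4575 = 4.66 V.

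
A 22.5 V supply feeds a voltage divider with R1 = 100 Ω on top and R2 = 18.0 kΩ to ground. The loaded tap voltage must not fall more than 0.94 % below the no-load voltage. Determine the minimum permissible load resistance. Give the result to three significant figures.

Output resistance R_th = R1‖R2 = (100 × 18000)/18100 = 99.45 Ω.
The fractional drop is R_th/(R_th + R_L); requiring this ≤ 0.00940 gives R_L ≥ R_th(1/0.00940 − 1) = 99.45 × 105.4 = 10.5 kΩ.

R_L(min) ≈ 10.5 kΩ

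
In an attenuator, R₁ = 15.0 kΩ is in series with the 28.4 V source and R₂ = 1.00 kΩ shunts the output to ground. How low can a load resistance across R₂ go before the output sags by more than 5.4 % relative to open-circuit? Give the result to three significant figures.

Output resistance R_th = R₁‖R₂ = (15000 × 1000)/16000 = 937.5 Ω.
The fractional drop is R_th/(R_th + R_L); requiring this ≤ 0.0540 gives R_L ≥ R_th(1/0.0540 − 1) = 937.5 × 17.52 = 16.4 kΩ.

R_L(min) ≈ 16.4 kΩ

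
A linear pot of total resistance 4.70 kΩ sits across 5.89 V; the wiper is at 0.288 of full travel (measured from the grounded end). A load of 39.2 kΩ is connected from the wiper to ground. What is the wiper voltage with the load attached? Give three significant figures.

V ≈ 1.66 V

The wiper splits the pot into (1−α)R = 3.346 kΩ above and αR = 1.354 kΩ below.
Lower section ‖ load = 1.308 kΩ.
V_wiper = 5.89 × 1.308/(3.346 + 1.308) = 1.66 V.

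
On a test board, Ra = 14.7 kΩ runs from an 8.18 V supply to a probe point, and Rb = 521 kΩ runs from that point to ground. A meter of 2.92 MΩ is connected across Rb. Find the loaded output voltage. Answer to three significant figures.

The load sits in parallel with Rb: Rb‖R_L = (521 × 2920) / (521 + 2920) = 442.1 kΩ.
V_out = 8.18 × 442.1 / (14.7 + 442.1) = 8.18 × 442.1/456.8 = 7.92 V.
(Unloaded it would have been 7.96 V.)

V_out ≈ 7.92 V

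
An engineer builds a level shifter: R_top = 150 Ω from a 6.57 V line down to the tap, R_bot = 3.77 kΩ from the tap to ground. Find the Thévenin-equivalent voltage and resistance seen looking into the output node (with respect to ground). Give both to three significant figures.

V_th = 6.32 V, R_th = 144 Ω

V_th is the open-circuit tap voltage: 6.57 × 3770/(150 + 3770) = 6.32 V.
With the supply zeroed, R_top and R_bot appear in parallel from the tap: R_th = R_top‖R_bot = (150 × 3770)/3920 = 144 Ω.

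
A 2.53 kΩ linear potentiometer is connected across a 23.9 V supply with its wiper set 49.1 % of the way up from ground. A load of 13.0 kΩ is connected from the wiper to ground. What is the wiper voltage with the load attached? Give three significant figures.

The wiper splits the pot into (1−α)R = 1.288 kΩ above and αR = 1.242 kΩ below.
Lower section ‖ load = 1.134 kΩ.
V_wiper = 23.9 × 1.134/(1.288 + 1.134) = 11.2 V.

V ≈ 11.2 V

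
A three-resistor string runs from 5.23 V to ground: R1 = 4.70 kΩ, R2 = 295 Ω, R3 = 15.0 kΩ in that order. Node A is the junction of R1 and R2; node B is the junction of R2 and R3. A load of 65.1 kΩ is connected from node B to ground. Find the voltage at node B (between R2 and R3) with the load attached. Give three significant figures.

At node B, R3 is in parallel with the load: R3‖R_L = 12190 Ω.
Below node A the resistance is R2 + (R3‖R_L) = 12490 Ω, so V_A = 5.23 × 12490/17190 = 3.800 V.
Then V_B = V_A × (R3‖R_L)/(R2 + R3‖R_L) = 3.800 × 12190/12490 = 3.71 V.

V ≈ 3.71 V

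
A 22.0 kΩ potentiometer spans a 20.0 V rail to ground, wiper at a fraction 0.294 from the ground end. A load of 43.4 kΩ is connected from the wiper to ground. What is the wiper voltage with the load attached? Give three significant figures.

The wiper splits the pot into (1−α)R = 15.53 kΩ above and αR = 6.468 kΩ below.
Lower section ‖ load = 5.629 kΩ.
V_wiper = 20.0 × 5.629/(15.53 + 5.629) = 5.32 V.

V ≈ 5.32 V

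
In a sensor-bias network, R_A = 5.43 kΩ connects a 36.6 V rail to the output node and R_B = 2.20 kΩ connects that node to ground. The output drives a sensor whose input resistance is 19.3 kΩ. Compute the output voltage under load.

V_out ≈ 9.76 V

The load sits in parallel with R_B: R_B‖R_L = (2.20 × 19.3) / (2.20 + 19.3) = 1.975 kΩ.
V_out = 36.6 × 1.975 / (5.43 + 1.975) = 36.6 × 1.975/7.405 = 9.76 V.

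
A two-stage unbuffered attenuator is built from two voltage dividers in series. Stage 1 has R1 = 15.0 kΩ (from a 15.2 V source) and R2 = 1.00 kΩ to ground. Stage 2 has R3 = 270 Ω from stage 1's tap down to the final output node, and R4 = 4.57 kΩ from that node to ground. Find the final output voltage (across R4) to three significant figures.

Stage 2 presents R3+R4 = 4840 Ω as a load on stage 1's tap.
Stage 1's lower leg becomes R2‖(R3+R4) = 828.8 Ω, so V_mid = 15.2 × 828.8/15830 = 0.7958 V.
Stage 2 is itself unloaded: V_out = V_mid × R4/(R3+R4) = 0.7958 × 4570/4840 = 0.751 V.

V_out ≈ 0.751 V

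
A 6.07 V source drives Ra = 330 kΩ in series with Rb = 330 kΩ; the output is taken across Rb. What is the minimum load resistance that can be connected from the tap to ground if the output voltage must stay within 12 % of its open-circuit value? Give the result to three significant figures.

Output resistance R_th = Ra‖Rb = (330 × 330)/660.0 = 165.0 kΩ.
The fractional drop is R_th/(R_th + R_L); requiring this ≤ 0.120 gives R_L ≥ R_th(1/0.120 − 1) = 165.0 × 7.333 = 1.21 MΩ.

R_L(min) ≈ 1.21 MΩ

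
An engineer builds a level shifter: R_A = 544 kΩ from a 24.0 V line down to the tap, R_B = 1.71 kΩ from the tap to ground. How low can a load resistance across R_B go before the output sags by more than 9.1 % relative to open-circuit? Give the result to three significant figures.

Output resistance R_th = R_A‖R_B = (544 × 1.71)/545.7 = 1.705 kΩ.
The fractional drop is R_th/(R_th + R_L); requiring this ≤ 0.0910 gives R_L ≥ R_th(1/0.0910 − 1) = 1.705 × 9.989 = 17.0 kΩ.

R_L(min) ≈ 17.0 kΩ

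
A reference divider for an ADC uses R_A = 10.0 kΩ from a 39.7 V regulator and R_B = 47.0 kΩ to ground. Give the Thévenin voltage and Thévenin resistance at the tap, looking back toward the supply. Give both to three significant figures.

V_th is the open-circuit tap voltage: 39.7 × 47.0/(10.0 + 47.0) = 32.7 V.
With the supply zeroed, R_A and R_B appear in parallel from the tap: R_th = R_A‖R_B = (10.0 × 47.0)/57.00 = 8.25 kΩ.

V_th = 32.7 V, R_th = 8.25 kΩ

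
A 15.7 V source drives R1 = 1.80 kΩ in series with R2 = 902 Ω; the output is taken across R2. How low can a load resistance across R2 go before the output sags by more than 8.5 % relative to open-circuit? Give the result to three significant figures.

R_L(min) ≈ 6.47 kΩ

Output resistance R_th = R1‖R2 = (1800 × 902)/2702 = 600.9 Ω.
The fractional drop is R_th/(R_th + R_L); requiring this ≤ 0.0850 gives R_L ≥ R_th(1/0.0850 − 1) = 600.9 × 10.76 = 6.47 kΩ.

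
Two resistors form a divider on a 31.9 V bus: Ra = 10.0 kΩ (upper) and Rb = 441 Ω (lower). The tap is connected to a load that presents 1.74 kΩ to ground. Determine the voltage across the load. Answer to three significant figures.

V_out ≈ 1.08 V

The load sits in parallel with Rb: Rb‖R_L = (441 × 1740) / (441 + 1740) = 351.8 Ω.
V_out = 31.9 × 351.8 / (10000 + 351.8) = 31.9 × 351.8/10350 = 1.08 V.
(Unloaded it would have been 1.35 V.)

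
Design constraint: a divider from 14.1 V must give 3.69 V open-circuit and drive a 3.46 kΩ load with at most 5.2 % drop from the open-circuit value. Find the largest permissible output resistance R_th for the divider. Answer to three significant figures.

Loading drop = R_th/(R_th + R_L) ≤ 0.0520, so R_th ≤ R_L · ε/(1−ε) = 3.46 kΩ × 0.0520/0.9480 = 190 Ω.
(Any R1, R2 with R2/(R1+R2) = 0.262 and R1‖R2 ≤ 190 Ω will meet the spec.)

R_th ≤ 190 Ω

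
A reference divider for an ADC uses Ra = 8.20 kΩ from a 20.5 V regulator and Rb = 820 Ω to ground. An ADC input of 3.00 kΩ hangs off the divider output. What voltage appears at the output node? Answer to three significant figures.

The load sits in parallel with Rb: Rb‖R_L = (820 × 3000) / (820 + 3000) = 644.0 Ω.
V_out = 20.5 × 644.0 / (8200 + 644.0) = 20.5 × 644.0/8844 = 1.49 V.
(Unloaded it would have been 1.86 V.)

V_out ≈ 1.49 V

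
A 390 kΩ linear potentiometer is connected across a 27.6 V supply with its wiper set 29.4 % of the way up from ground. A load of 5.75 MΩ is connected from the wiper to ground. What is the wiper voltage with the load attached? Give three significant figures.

V ≈ 8.00 V

The wiper splits the pot into (1−α)R = 275.3 kΩ above and αR = 114.7 kΩ below.
Lower section ‖ load = 112.4 kΩ.
V_wiper = 27.6 × 112.4/(275.3 + 112.4) = 8.00 V.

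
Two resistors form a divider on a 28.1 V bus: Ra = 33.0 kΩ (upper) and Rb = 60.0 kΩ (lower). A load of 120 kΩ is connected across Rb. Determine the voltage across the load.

V_out ≈ 15.4 V

The load sits in parallel with Rb: Rb‖R_L = (60.0 × 120) / (60.0 + 120) = 40.00 kΩ.
V_out = 28.1 × 40.00 / (33.0 + 40.00) = 28.1 × 40.00/73.00 = 15.4 V.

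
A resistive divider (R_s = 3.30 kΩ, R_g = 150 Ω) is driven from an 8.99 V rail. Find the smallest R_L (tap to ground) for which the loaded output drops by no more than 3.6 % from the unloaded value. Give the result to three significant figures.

R_L(min) ≈ 3.84 kΩ

Output resistance R_th = R_s‖R_g = (3300 × 150)/3450 = 143.5 Ω.
The fractional drop is R_th/(R_th + R_L); requiring this ≤ 0.0360 gives R_L ≥ R_th(1/0.0360 − 1) = 143.5 × 26.78 = 3.84 kΩ.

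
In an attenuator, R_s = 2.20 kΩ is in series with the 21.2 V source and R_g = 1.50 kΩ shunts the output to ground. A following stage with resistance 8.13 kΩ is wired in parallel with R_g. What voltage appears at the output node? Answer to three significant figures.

The load sits in parallel with R_g: R_g‖R_L = (1.50 × 8.13) / (1.50 + 8.13) = 1.266 kΩ.
V_out = 21.2 × 1.266 / (2.20 + 1.266) = 21.2 × 1.266/3.466 = 7.74 V.

V_out ≈ 7.74 V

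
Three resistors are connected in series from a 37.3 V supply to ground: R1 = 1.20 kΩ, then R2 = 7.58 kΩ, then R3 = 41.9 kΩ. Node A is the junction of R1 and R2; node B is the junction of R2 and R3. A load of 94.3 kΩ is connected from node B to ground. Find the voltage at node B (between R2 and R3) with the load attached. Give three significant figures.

V ≈ 28.6 V

At node B, R3 is in parallel with the load: R3‖R_L = 29.01 kΩ.
Below node A the resistance is R2 + (R3‖R_L) = 36.59 kΩ, so V_A = 37.3 × 36.59/37.79 = 36.12 V.
Then V_B = V_A × (R3‖R_L)/(R2 + R3‖R_L) = 36.12 × 29.01/36.59 = 28.6 V.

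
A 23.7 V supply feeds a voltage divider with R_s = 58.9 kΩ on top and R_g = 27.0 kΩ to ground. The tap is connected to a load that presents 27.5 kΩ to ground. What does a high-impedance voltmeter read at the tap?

The load sits in parallel with R_g: R_g‖R_L = (27.0 × 27.5) / (27.0 + 27.5) = 13.62 kΩ.
V_out = 23.7 × 13.62 / (58.9 + 13.62) = 23.7 × 13.62/72.52 = 4.45 V.

V_out ≈ 4.45 V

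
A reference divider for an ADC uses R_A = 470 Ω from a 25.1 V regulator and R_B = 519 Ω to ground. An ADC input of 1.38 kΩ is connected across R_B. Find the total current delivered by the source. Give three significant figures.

R_B‖R_L = 377.2 Ω, so the source sees R_A + R_B‖R_L = 847.2 Ω.
I = 25.1 V / 847.2 Ω = 29.6 mA.

I ≈ 29.6 mA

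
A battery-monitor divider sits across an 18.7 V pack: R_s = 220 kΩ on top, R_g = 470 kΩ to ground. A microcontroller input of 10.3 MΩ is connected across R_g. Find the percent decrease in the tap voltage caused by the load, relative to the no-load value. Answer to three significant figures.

1.43 %

The divider's output (Thévenin) resistance is R_s‖R_g = 149.9 kΩ.
Fractional drop under load = R_th/(R_th + R_L) = 149.9 / (149.9 + 10300) = 0.01434.
So the output falls by 1.43 %.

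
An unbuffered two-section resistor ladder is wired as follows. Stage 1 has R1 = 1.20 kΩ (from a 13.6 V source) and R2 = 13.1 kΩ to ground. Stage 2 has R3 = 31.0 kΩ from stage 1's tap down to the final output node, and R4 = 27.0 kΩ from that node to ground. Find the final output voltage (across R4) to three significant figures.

V_out ≈ 5.69 V

Stage 2 presents R3+R4 = 58.00 kΩ as a load on stage 1's tap.
Stage 1's lower leg becomes R2‖(R3+R4) = 10.69 kΩ, so V_mid = 13.6 × 10.69/11.89 = 12.23 V.
Stage 2 is itself unloaded: V_out = V_mid × R4/(R3+R4) = 12.23 × 27.0/58.00 = 5.69 V.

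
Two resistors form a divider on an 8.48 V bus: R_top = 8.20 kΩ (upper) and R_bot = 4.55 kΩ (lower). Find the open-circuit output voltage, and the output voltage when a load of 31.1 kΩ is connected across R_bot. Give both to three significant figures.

Open-circuit: V = 8.48 × 4.55/(8.20 + 4.55) = 3.03 V.
With the load, R_bot becomes R_bot‖R_L = 3.969 kΩ, so V = 8.48 × 3.969/12.17 = 2.77 V.

Unloaded: 3.03 V; loaded: 2.77 V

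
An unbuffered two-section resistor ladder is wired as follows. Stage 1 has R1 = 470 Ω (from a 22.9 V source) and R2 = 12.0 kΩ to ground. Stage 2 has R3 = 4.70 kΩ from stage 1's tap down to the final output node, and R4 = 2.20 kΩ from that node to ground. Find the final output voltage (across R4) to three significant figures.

Stage 2 presents R3+R4 = 6900 Ω as a load on stage 1's tap.
Stage 1's lower leg becomes R2‖(R3+R4) = 4381 Ω, so V_mid = 22.9 × 4381/4851 = 20.68 V.
Stage 2 is itself unloaded: V_out = V_mid × R4/(R3+R4) = 20.68 × 2200/6900 = 6.59 V.

V_out ≈ 6.59 V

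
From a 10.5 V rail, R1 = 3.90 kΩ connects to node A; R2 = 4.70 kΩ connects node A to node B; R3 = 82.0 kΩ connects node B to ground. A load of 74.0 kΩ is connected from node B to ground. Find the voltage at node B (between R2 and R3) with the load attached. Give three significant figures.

At node B, R3 is in parallel with the load: R3‖R_L = 38.90 kΩ.
Below node A the resistance is R2 + (R3‖R_L) = 43.60 kΩ, so V_A = 10.5 × 43.60/47.50 = 9.638 V.
Then V_B = V_A × (R3‖R_L)/(R2 + R3‖R_L) = 9.638 × 38.90/43.60 = 8.60 V.

V ≈ 8.60 V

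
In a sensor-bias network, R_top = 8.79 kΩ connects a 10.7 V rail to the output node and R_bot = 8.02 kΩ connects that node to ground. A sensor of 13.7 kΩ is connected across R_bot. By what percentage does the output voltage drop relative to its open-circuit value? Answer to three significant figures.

23.4 %

The divider's output (Thévenin) resistance is R_top‖R_bot = 4.194 kΩ.
Fractional drop under load = R_th/(R_th + R_L) = 4.194 / (4.194 + 13.7) = 0.2344.
So the output falls by 23.4 %.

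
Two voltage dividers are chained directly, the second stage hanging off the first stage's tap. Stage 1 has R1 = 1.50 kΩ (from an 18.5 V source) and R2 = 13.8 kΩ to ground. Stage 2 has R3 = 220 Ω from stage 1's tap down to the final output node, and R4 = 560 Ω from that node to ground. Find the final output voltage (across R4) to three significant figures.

V_out ≈ 4.38 V

Stage 2 presents R3+R4 = 780.0 Ω as a load on stage 1's tap.
Stage 1's lower leg becomes R2‖(R3+R4) = 738.3 Ω, so V_mid = 18.5 × 738.3/2238 = 6.102 V.
Stage 2 is itself unloaded: V_out = V_mid × R4/(R3+R4) = 6.102 × 560/780.0 = 4.38 V.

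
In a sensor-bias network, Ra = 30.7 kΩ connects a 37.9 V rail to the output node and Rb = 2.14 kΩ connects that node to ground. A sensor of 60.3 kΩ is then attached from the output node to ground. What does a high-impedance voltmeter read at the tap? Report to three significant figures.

The load sits in parallel with Rb: Rb‖R_L = (2.14 × 60.3) / (2.14 + 60.3) = 2.067 kΩ.
V_out = 37.9 × 2.067 / (30.7 + 2.067) = 37.9 × 2.067/32.77 = 2.39 V.

V_out ≈ 2.39 V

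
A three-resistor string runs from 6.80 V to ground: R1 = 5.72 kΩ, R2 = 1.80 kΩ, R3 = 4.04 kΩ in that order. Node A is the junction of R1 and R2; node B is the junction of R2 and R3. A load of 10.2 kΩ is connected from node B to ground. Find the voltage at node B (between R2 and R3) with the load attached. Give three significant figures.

At node B, R3 is in parallel with the load: R3‖R_L = 2.894 kΩ.
Below node A the resistance is R2 + (R3‖R_L) = 4.694 kΩ, so V_A = 6.80 × 4.694/10.41 = 3.065 V.
Then V_B = V_A × (R3‖R_L)/(R2 + R3‖R_L) = 3.065 × 2.894/4.694 = 1.89 V.

V ≈ 1.89 V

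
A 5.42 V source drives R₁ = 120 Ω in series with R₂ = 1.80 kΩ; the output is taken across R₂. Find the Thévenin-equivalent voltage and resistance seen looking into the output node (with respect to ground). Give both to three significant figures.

V_th is the open-circuit tap voltage: 5.42 × 1800/(120 + 1800) = 5.08 V.
With the supply zeroed, R₁ and R₂ appear in parallel from the tap: R_th = R₁‖R₂ = (120 × 1800)/1920 = 112 Ω.

V_th = 5.08 V, R_th = 112 Ω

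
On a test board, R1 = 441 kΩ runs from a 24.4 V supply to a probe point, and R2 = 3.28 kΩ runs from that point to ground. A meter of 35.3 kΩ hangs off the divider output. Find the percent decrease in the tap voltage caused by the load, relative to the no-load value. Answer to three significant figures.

Unloaded V = 24.4 × 3.28/444.3 = 0.18014 V.
Loaded: R2‖R_L = 3.001 kΩ, giving V = 24.4 × 3.001/444.0 = 0.16493 V.
Drop = (0.18014 − 0.16493) / 0.18014 = 8.44 %.

8.44 %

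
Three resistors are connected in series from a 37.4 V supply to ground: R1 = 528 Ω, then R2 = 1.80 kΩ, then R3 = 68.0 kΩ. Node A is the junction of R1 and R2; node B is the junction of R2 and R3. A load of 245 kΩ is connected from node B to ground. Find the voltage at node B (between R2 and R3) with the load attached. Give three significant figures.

V ≈ 35.8 V

At node B, R3 is in parallel with the load: R3‖R_L = 53230 Ω.
Below node A the resistance is R2 + (R3‖R_L) = 55030 Ω, so V_A = 37.4 × 55030/55550 = 37.04 V.
Then V_B = V_A × (R3‖R_L)/(R2 + R3‖R_L) = 37.04 × 53230/55030 = 35.8 V.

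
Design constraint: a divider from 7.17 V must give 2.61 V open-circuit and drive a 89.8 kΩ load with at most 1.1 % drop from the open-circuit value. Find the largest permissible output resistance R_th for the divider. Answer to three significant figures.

Loading drop = R_th/(R_th + R_L) ≤ 0.0110, so R_th ≤ R_L · ε/(1−ε) = 89.8 kΩ × 0.0110/0.9890 = 999 Ω.

R_th ≤ 999 Ω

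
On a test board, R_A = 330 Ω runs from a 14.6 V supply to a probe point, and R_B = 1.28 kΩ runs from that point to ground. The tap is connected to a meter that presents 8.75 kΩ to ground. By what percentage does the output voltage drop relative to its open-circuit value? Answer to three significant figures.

The divider's output (Thévenin) resistance is R_A‖R_B = 262.4 Ω.
Fractional drop under load = R_th/(R_th + R_L) = 262.4 / (262.4 + 8750) = 0.02911.
So the output falls by 2.91 %.

2.91 %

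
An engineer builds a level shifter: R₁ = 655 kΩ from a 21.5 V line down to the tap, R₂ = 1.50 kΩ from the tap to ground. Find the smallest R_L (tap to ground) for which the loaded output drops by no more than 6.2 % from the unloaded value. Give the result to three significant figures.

Output resistance R_th = R₁‖R₂ = (655 × 1.50)/656.5 = 1.497 kΩ.
The fractional drop is R_th/(R_th + R_L); requiring this ≤ 0.0620 gives R_L ≥ R_th(1/0.0620 − 1) = 1.497 × 15.13 = 22.6 kΩ.

R_L(min) ≈ 22.6 kΩ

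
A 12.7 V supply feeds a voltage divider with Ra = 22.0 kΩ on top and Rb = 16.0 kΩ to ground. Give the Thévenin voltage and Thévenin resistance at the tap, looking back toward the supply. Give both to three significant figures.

V_th = 5.35 V, R_th = 9.26 kΩ

V_th is the open-circuit tap voltage: 12.7 × 16.0/(22.0 + 16.0) = 5.35 V.
With the supply zeroed, Ra and Rb appear in parallel from the tap: R_th = Ra‖Rb = (22.0 × 16.0)/38.00 = 9.26 kΩ.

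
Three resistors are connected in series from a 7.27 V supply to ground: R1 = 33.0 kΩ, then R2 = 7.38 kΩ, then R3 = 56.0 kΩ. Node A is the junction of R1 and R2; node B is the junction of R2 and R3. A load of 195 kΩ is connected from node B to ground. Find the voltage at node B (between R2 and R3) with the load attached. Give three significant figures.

V ≈ 3.77 V

At node B, R3 is in parallel with the load: R3‖R_L = 43.51 kΩ.
Below node A the resistance is R2 + (R3‖R_L) = 50.89 kΩ, so V_A = 7.27 × 50.89/83.89 = 4.410 V.
Then V_B = V_A × (R3‖R_L)/(R2 + R3‖R_L) = 4.410 × 43.51/50.89 = 3.77 V.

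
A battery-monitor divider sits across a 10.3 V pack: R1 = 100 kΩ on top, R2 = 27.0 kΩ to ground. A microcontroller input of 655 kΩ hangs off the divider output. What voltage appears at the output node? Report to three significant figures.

V_out ≈ 2.12 V

The load sits in parallel with R2: R2‖R_L = (27.0 × 655) / (27.0 + 655) = 25.93 kΩ.
V_out = 10.3 × 25.93 / (100 + 25.93) = 10.3 × 25.93/125.9 = 2.12 V.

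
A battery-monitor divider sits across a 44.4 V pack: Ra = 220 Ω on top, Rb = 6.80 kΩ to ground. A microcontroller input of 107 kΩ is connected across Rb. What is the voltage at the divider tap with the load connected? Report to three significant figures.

The load sits in parallel with Rb: Rb‖R_L = (6800 × 107000) / (6800 + 107000) = 6394 Ω.
V_out = 44.4 × 6394 / (220 + 6394) = 44.4 × 6394/6614 = 42.9 V.
(Unloaded it would have been 43.0 V.)

V_out ≈ 42.9 V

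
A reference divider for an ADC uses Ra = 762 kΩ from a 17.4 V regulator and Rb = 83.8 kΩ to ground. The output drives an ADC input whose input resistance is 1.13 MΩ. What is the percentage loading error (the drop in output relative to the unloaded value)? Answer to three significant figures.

6.26 %

The divider's output (Thévenin) resistance is Ra‖Rb = 75.50 kΩ.
Fractional drop under load = R_th/(R_th + R_L) = 75.50 / (75.50 + 1130) = 0.06263.
So the output falls by 6.26 %.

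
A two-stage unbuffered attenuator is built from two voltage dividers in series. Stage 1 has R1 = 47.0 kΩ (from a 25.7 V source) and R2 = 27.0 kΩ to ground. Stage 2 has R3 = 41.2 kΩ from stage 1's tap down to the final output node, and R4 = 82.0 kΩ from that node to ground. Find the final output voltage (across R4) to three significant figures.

Stage 2 presents R3+R4 = 123.2 kΩ as a load on stage 1's tap.
Stage 1's lower leg becomes R2‖(R3+R4) = 22.15 kΩ, so V_mid = 25.7 × 22.15/69.15 = 8.231 V.
Stage 2 is itself unloaded: V_out = V_mid × R4/(R3+R4) = 8.231 × 82.0/123.2 = 5.48 V.

V_out ≈ 5.48 V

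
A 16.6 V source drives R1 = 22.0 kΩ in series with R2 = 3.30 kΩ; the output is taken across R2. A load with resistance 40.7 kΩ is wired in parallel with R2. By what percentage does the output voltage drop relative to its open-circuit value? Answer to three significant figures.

6.59 %

The divider's output (Thévenin) resistance is R1‖R2 = 2.870 kΩ.
Fractional drop under load = R_th/(R_th + R_L) = 2.870 / (2.870 + 40.7) = 0.06586.
So the output falls by 6.59 %.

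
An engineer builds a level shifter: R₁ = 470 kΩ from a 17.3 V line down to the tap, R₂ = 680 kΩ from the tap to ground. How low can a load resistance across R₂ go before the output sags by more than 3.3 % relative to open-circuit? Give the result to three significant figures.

R_L(min) ≈ 8.14 MΩ

Output resistance R_th = R₁‖R₂ = (470 × 680)/1150 = 277.9 kΩ.
The fractional drop is R_th/(R_th + R_L); requiring this ≤ 0.0330 gives R_L ≥ R_th(1/0.0330 − 1) = 277.9 × 29.30 = 8.14 MΩ.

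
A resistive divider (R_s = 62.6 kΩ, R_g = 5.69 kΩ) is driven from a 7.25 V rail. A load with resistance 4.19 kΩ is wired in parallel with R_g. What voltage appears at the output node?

V_out ≈ 0.269 V

The load sits in parallel with R_g: R_g‖R_L = (5.69 × 4.19) / (5.69 + 4.19) = 2.413 kΩ.
V_out = 7.25 × 2.413 / (62.6 + 2.413) = 7.25 × 2.413/65.01 = 0.269 V.
(Unloaded it would have been 0.604 V.)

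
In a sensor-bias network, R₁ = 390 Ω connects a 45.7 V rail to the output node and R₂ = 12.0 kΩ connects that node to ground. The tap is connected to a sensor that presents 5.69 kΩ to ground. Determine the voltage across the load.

The load sits in parallel with R₂: R₂‖R_L = (12000 × 5690) / (12000 + 5690) = 3860 Ω.
V_out = 45.7 × 3860 / (390 + 3860) = 45.7 × 3860/4250 = 41.5 V.

V_out ≈ 41.5 V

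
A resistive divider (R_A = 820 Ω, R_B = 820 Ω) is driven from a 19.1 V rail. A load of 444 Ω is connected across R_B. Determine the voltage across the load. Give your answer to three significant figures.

The load sits in parallel with R_B: R_B‖R_L = (820 × 444) / (820 + 444) = 288.0 Ω.
V_out = 19.1 × 288.0 / (820 + 288.0) = 19.1 × 288.0/1108 = 4.97 V.
(Unloaded it would have been 9.55 V.)

V_out ≈ 4.97 V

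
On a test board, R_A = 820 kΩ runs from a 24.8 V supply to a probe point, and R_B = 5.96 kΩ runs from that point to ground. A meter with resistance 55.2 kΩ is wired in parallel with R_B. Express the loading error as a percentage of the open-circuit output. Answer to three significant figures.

9.68 %

Unloaded V = 24.8 × 5.96/826.0 = 0.17895 V.
Loaded: R_B‖R_L = 5.379 kΩ, giving V = 24.8 × 5.379/825.4 = 0.16163 V.
Drop = (0.17895 − 0.16163) / 0.17895 = 9.68 %.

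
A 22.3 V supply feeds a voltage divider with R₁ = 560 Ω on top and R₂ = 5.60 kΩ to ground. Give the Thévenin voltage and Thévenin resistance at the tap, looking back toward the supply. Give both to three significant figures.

V_th = 20.3 V, R_th = 509 Ω

V_th is the open-circuit tap voltage: 22.3 × 5600/(560 + 5600) = 20.3 V.
With the supply zeroed, R₁ and R₂ appear in parallel from the tap: R_th = R₁‖R₂ = (560 × 5600)/6160 = 509 Ω.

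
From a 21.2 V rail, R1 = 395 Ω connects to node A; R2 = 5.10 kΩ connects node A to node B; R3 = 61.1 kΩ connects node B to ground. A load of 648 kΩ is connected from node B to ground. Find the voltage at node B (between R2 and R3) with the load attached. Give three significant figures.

V ≈ 19.3 V

At node B, R3 is in parallel with the load: R3‖R_L = 55840 Ω.
Below node A the resistance is R2 + (R3‖R_L) = 60940 Ω, so V_A = 21.2 × 60940/61330 = 21.06 V.
Then V_B = V_A × (R3‖R_L)/(R2 + R3‖R_L) = 21.06 × 55840/60940 = 19.3 V.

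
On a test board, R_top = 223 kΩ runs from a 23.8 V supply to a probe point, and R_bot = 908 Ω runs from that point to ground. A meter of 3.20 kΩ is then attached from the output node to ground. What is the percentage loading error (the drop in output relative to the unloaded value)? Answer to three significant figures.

22.0 %

The divider's output (Thévenin) resistance is R_top‖R_bot = 904.3 Ω.
Fractional drop under load = R_th/(R_th + R_L) = 904.3 / (904.3 + 3200) = 0.2203.
So the output falls by 22.0 %.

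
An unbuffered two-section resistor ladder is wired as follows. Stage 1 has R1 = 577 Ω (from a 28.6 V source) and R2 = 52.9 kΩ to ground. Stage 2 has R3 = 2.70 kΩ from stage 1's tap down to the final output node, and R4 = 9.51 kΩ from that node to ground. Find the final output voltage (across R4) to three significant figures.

V_out ≈ 21.1 V

Stage 2 presents R3+R4 = 12210 Ω as a load on stage 1's tap.
Stage 1's lower leg becomes R2‖(R3+R4) = 9920 Ω, so V_mid = 28.6 × 9920/10500 = 27.03 V.
Stage 2 is itself unloaded: V_out = V_mid × R4/(R3+R4) = 27.03 × 9510/12210 = 21.1 V.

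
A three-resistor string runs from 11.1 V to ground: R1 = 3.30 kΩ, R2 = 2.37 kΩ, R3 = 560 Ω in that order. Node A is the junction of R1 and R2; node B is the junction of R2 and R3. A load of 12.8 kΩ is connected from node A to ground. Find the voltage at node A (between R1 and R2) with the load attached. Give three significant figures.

Below node A the series string R2+R3 = 2930 Ω sits in parallel with the 12800 Ω load: 2384 Ω.
V_A = 11.1 × 2384/(3300 + 2384) = 4.66 V.

V ≈ 4.66 V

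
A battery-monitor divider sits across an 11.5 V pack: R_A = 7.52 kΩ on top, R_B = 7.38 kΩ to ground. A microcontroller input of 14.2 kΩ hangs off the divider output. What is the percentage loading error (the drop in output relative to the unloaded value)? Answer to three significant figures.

The divider's output (Thévenin) resistance is R_A‖R_B = 3.725 kΩ.
Fractional drop under load = R_th/(R_th + R_L) = 3.725 / (3.725 + 14.2) = 0.2078.
So the output falls by 20.8 %.

20.8 %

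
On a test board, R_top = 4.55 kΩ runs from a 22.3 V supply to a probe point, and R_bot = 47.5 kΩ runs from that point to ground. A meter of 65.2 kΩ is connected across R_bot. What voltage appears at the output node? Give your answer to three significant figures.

V_out ≈ 19.1 V

The load sits in parallel with R_bot: R_bot‖R_L = (47.5 × 65.2) / (47.5 + 65.2) = 27.48 kΩ.
V_out = 22.3 × 27.48 / (4.55 + 27.48) = 22.3 × 27.48/32.03 = 19.1 V.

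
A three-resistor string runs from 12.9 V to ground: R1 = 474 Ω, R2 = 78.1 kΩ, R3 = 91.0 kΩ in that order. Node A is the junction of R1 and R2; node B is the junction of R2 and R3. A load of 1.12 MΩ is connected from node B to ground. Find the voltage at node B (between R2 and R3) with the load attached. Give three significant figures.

V ≈ 6.67 V

At node B, R3 is in parallel with the load: R3‖R_L = 84160 Ω.
Below node A the resistance is R2 + (R3‖R_L) = 162300 Ω, so V_A = 12.9 × 162300/162700 = 12.86 V.
Then V_B = V_A × (R3‖R_L)/(R2 + R3‖R_L) = 12.86 × 84160/162300 = 6.67 V.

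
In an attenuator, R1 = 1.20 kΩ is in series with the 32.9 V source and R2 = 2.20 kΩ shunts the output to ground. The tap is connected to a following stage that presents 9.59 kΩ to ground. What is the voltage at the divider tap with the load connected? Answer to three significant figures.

V_out ≈ 19.7 V

The load sits in parallel with R2: R2‖R_L = (2.20 × 9.59) / (2.20 + 9.59) = 1.789 kΩ.
V_out = 32.9 × 1.789 / (1.20 + 1.789) = 32.9 × 1.789/2.989 = 19.7 V.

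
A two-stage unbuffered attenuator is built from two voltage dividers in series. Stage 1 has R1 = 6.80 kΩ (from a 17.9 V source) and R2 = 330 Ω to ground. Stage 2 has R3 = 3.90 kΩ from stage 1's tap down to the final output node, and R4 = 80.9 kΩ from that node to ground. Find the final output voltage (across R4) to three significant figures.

V_out ≈ 0.787 V

Stage 2 presents R3+R4 = 84800 Ω as a load on stage 1's tap.
Stage 1's lower leg becomes R2‖(R3+R4) = 328.7 Ω, so V_mid = 17.9 × 328.7/7129 = 0.8254 V.
Stage 2 is itself unloaded: V_out = V_mid × R4/(R3+R4) = 0.8254 × 80900/84800 = 0.787 V.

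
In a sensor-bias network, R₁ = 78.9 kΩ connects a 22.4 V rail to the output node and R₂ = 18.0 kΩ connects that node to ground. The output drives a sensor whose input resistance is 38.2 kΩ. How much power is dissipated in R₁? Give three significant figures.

Total resistance from the source is R₁ + (R₂‖R_L) = 91.13 kΩ, so I = 22.4/91.13 kΩ = 0.2458 mA.
P = I²·R₁ = (0.2458 mA)² × 78.9 kΩ = 4.77 mW.

P ≈ 4.77 mW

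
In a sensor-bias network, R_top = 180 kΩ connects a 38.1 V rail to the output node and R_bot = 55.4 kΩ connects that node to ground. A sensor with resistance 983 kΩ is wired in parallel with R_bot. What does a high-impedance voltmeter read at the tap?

The load sits in parallel with R_bot: R_bot‖R_L = (55.4 × 983) / (55.4 + 983) = 52.44 kΩ.
V_out = 38.1 × 52.44 / (180 + 52.44) = 38.1 × 52.44/232.4 = 8.60 V.

V_out ≈ 8.60 V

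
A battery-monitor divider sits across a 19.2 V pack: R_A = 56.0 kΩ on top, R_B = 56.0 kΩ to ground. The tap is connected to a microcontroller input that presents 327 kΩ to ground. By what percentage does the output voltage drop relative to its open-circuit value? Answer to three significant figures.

7.89 %

The divider's output (Thévenin) resistance is R_A‖R_B = 28.00 kΩ.
Fractional drop under load = R_th/(R_th + R_L) = 28.00 / (28.00 + 327) = 0.07887.
So the output falls by 7.89 %.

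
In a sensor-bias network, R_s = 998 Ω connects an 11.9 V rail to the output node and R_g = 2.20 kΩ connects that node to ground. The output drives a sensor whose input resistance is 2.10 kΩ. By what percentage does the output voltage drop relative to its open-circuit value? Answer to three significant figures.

24.6 %

The divider's output (Thévenin) resistance is R_s‖R_g = 686.6 Ω.
Fractional drop under load = R_th/(R_th + R_L) = 686.6 / (686.6 + 2100) = 0.2464.
So the output falls by 24.6 %.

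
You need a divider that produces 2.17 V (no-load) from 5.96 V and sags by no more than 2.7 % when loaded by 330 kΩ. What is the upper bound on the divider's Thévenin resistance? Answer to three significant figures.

Loading drop = R_th/(R_th + R_L) ≤ 0.0270, so R_th ≤ R_L · ε/(1−ε) = 330 kΩ × 0.0270/0.9730 = 9.16 kΩ.

R_th ≤ 9.16 kΩ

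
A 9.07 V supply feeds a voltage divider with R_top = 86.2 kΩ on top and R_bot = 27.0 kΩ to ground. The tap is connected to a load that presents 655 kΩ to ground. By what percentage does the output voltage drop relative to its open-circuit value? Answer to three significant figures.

3.04 %

The divider's output (Thévenin) resistance is R_top‖R_bot = 20.56 kΩ.
Fractional drop under load = R_th/(R_th + R_L) = 20.56 / (20.56 + 655) = 0.03043.
So the output falls by 3.04 %.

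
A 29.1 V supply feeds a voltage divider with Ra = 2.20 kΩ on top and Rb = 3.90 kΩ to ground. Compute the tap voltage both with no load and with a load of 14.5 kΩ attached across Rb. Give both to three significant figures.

Unloaded: 18.6 V; loaded: 17.0 V

Open-circuit: V = 29.1 × 3.90/(2.20 + 3.90) = 18.6 V.
With the load, Rb becomes Rb‖R_L = 3.073 kΩ, so V = 29.1 × 3.073/5.273 = 17.0 V.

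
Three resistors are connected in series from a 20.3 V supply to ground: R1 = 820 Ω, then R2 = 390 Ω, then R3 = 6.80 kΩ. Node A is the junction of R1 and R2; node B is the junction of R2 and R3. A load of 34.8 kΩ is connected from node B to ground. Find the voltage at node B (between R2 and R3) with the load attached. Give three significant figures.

V ≈ 16.7 V

At node B, R3 is in parallel with the load: R3‖R_L = 5688 Ω.
Below node A the resistance is R2 + (R3‖R_L) = 6078 Ω, so V_A = 20.3 × 6078/6898 = 17.89 V.
Then V_B = V_A × (R3‖R_L)/(R2 + R3‖R_L) = 17.89 × 5688/6078 = 16.7 V.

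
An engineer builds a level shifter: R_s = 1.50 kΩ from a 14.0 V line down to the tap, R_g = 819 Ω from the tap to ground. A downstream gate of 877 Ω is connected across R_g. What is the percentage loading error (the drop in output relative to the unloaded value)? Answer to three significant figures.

The divider's output (Thévenin) resistance is R_s‖R_g = 529.8 Ω.
Fractional drop under load = R_th/(R_th + R_L) = 529.8 / (529.8 + 877) = 0.3766.
So the output falls by 37.7 %.

37.7 %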